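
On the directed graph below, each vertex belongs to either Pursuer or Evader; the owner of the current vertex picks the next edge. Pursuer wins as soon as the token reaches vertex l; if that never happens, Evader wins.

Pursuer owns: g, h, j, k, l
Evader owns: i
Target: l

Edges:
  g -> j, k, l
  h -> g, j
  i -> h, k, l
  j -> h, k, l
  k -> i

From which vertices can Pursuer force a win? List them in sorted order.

A0 = {l}
A1: add {g, j} — g (Pursuer) has g→l; j (Pursuer) has j→l.
A2: add {h} — h (Pursuer) has h→g.
A3 = A2; e.g. i (Evader) can still go to k. Fixed point.
Pursuer's winning region = {g, h, j, l}.

g, h, j, l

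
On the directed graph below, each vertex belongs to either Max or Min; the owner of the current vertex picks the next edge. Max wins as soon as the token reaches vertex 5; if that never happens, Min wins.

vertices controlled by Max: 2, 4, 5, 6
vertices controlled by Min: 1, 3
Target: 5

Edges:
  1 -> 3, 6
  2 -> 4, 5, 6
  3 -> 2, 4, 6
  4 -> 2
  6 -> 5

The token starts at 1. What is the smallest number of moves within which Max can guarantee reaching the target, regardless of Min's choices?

4

A0 = {5}
A1: add {2, 6} — 2 (Max) has 2→5; 6 (Max) has 6→5.
A2: add {4} — 4 (Max) has 4→2.
A3: add {3} — 3 (Min): all of {2, 4, 6} already in.
A4: add {1} — 1 (Min): all of {3, 6} already in.
A4 = all vertices. Fixed point.
1 enters the attractor at level 4, so Max can force the target in 4 moves from there.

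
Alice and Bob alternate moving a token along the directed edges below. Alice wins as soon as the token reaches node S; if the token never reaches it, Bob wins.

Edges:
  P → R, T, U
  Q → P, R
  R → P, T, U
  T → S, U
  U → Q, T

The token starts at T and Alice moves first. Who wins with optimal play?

Alice

Track states (vertex, player-to-move).
A0 = {(S,Alice), (S,Bob)}
A1: add {(T,Alice)}.
(T,Alice) ∈ A1 ⇒ Alice forces the target.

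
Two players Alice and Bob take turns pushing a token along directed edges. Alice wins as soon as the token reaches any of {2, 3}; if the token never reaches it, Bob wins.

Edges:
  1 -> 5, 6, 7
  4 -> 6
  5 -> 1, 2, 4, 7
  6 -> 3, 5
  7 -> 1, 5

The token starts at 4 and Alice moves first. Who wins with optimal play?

Alice

Track states (vertex, player-to-move).
A0 = {(2,Alice), (2,Bob), (3,Alice), (3,Bob)}
A1: add {(5,Alice), (6,Alice)}.
A2: add {(4,Bob), (6,Bob)}.
A3: add {(1,Alice), (4,Alice)}.
(4,Alice) ∈ A3 ⇒ Alice forces the target.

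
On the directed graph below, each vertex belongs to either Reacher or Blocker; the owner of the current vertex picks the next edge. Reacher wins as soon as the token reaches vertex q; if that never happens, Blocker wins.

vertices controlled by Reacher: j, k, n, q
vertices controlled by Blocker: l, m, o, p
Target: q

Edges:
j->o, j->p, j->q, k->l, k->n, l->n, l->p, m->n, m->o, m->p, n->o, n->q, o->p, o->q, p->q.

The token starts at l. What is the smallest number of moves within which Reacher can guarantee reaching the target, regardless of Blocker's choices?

2

A0 = {q}
A1: add {j, n, p} — j (Reacher) has j→q; n (Reacher) has n→q; p (Blocker): all of {q} already in.
A2: add {k, l, o} — k (Reacher) has k→n; l (Blocker): all of {n, p} already in; o (Blocker): all of {p, q} already in.
l enters the attractor at level 2, so Reacher can force the target in 2 moves from there.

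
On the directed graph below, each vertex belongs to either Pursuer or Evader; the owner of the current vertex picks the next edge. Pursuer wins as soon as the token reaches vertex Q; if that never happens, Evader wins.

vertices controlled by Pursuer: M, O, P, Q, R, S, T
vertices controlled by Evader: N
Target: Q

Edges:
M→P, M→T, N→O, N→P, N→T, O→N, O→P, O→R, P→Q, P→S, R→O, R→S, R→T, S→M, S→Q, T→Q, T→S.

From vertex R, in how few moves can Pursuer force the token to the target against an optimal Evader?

2

A0 = {Q}
A1: add {P, S, T} — P (Pursuer) has P→Q; S (Pursuer) has S→Q; T (Pursuer) has T→Q.
A2: add {M, O, R} — M (Pursuer) has M→P; O (Pursuer) has O→P; R (Pursuer) has R→S.
R enters the attractor at level 2, so Pursuer can force the target in 2 moves from there.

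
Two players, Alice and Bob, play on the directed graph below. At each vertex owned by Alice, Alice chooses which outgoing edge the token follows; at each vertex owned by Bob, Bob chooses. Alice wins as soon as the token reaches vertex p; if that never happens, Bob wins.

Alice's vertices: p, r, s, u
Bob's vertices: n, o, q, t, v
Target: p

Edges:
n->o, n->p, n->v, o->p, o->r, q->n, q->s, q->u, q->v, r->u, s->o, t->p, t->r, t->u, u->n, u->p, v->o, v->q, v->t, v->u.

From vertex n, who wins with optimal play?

Bob

A0 = {p}
A1: add {u} — u (Alice) has u→p.
A2: add {r} — r (Alice) has r→u.
A3: add {o, t} — o (Bob): all of {p, r} already in; t (Bob): all of {p, r, u} already in.
A4: add {s} — s (Alice) has s→o.
A5 = A4; e.g. n (Bob) can still go to v. Fixed point.
n never enters the attractor, so Bob can avoid the target forever.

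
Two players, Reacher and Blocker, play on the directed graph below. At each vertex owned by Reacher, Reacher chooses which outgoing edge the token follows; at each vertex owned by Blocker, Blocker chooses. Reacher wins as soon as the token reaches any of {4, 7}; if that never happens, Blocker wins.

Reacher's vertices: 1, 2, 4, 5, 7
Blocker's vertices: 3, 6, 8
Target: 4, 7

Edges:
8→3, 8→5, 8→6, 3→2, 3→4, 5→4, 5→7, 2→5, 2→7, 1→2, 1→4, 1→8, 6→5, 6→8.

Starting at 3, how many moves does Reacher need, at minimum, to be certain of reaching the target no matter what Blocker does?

2

A0 = {4, 7}
A1: add {1, 2, 5} — 1 (Reacher) has 1→4; 2 (Reacher) has 2→7; 5 (Reacher) has 5→4.
A2: add {3} — 3 (Blocker): all of {2, 4} already in.
A3 = A2; e.g. 6 (Blocker) can still go to 8. Fixed point.
3 enters the attractor at level 2, so Reacher can force the target in 2 moves from there.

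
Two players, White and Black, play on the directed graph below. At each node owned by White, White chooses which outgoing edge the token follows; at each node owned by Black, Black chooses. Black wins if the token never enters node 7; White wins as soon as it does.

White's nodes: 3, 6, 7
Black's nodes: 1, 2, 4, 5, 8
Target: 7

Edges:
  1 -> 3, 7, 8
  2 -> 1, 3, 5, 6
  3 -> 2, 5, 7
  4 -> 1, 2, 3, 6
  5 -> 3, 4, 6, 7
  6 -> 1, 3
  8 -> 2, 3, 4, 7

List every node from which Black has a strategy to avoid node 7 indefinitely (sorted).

A0 = {7}
A1: add {3} — 3 (White) has 3→7.
A2: add {6} — 6 (White) has 6→3.
A3 = A2; e.g. 1 (Black) can still go to 8. Fixed point.
White's attractor = {3, 6, 7}; Black avoids the target exactly from the complement.

1, 2, 4, 5, 8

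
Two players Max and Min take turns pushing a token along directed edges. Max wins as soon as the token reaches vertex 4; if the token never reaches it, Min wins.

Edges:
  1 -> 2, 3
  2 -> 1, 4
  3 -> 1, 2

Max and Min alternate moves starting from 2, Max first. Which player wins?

Track states (vertex, player-to-move).
A0 = {(4,Max), (4,Min)}
A1: add {(2,Max)}.
(2,Max) ∈ A1 ⇒ Max forces the target.

Max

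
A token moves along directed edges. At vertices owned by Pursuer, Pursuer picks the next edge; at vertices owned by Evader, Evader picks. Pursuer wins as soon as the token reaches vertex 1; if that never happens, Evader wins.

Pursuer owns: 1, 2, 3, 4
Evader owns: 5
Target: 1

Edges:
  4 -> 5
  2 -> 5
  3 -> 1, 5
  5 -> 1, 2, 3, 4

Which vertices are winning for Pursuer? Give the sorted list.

A0 = {1}
A1: add {3} — 3 (Pursuer) has 3→1.
A2 = A1; e.g. 2 (Pursuer) has no edge into A1. Fixed point.
Pursuer's winning region = {1, 3}.

1, 3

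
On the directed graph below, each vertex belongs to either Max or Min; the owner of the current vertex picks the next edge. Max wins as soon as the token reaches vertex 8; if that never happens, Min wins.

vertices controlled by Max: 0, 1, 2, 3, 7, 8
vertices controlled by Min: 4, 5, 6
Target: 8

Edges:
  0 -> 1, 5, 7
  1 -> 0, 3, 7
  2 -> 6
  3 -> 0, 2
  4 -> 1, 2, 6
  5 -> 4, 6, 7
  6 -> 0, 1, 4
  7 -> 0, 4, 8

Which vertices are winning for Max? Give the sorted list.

A0 = {8}
A1: add {7} — 7 (Max) has 7→8.
A2: add {0, 1} — 0 (Max) has 0→7; 1 (Max) has 1→7.
A3: add {3} — 3 (Max) has 3→0.
A4 = A3; e.g. 2 (Max) has no edge into A3. Fixed point.
Max's winning region = {0, 1, 3, 7, 8}.

0, 1, 3, 7, 8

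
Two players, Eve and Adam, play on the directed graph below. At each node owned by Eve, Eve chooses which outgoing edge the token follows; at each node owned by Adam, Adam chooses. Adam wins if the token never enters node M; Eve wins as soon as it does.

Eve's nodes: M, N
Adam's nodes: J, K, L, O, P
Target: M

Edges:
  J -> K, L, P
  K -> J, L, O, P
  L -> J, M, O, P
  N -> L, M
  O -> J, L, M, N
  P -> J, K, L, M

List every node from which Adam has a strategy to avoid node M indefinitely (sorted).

J, K, L, O, P

A0 = {M}
A1: add {N} — N (Eve) has N→M.
A2 = A1; e.g. J (Adam) can still go to K. Fixed point.
Eve's attractor = {M, N}; Adam avoids the target exactly from the complement.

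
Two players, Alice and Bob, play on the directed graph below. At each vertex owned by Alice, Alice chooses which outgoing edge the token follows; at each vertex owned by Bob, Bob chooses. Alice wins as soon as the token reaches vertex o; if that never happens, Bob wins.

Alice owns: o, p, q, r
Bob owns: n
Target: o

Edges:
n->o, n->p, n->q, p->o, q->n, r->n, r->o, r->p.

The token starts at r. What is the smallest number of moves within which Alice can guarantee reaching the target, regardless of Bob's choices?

1

A0 = {o}
A1: add {p, r} — p (Alice) has p→o; r (Alice) has r→o.
A2 = A1; e.g. n (Bob) can still go to q. Fixed point.
r enters the attractor at level 1, so Alice can force the target in 1 move from there.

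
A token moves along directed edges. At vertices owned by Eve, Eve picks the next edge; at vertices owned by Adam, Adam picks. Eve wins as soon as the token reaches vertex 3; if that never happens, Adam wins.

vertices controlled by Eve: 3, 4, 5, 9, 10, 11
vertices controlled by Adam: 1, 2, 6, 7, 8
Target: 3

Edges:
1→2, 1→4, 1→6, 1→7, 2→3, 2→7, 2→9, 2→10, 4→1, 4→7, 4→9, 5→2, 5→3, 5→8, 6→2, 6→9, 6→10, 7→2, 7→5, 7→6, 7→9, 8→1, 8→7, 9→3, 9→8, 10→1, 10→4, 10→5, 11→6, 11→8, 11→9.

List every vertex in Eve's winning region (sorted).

A0 = {3}
A1: add {5, 9} — 5 (Eve) has 5→3; 9 (Eve) has 9→3.
A2: add {4, 10, 11} — 4 (Eve) has 4→9; 10 (Eve) has 10→5; 11 (Eve) has 11→9.
A3 = A2; e.g. 1 (Adam) can still go to 2. Fixed point.
Eve's winning region = {3, 4, 5, 9, 10, 11}.

3, 4, 5, 9, 10, 11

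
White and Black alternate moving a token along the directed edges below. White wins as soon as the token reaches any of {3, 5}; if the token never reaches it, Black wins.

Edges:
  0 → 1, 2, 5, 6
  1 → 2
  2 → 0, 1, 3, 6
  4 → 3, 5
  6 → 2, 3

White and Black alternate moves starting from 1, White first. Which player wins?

Black

Track states (vertex, player-to-move).
A0 = {(3,White), (3,Black), (5,White), (5,Black)}
A1: add {(0,White), (2,White), (4,White), (4,Black), (6,White)}.
A2: add {(1,Black), (6,Black)}.
A3 = A2; e.g. (0,Black) stays out. (1,White) never enters ⇒ Black avoids the target.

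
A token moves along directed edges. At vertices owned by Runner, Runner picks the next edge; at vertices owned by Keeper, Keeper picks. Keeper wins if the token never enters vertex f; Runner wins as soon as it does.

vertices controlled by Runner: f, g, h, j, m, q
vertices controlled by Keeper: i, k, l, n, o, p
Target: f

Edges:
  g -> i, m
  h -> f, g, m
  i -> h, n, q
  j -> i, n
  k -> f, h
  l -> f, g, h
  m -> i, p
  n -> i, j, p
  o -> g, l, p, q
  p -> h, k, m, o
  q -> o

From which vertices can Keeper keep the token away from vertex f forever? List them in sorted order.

A0 = {f}
A1: add {h} — h (Runner) has h→f.
A2: add {k} — k (Keeper): all of {f, h} already in.
A3 = A2; e.g. g (Runner) has no edge into A2. Fixed point.
Runner's attractor = {f, h, k}; Keeper avoids the target exactly from the complement.

g, i, j, l, m, n, o, p, q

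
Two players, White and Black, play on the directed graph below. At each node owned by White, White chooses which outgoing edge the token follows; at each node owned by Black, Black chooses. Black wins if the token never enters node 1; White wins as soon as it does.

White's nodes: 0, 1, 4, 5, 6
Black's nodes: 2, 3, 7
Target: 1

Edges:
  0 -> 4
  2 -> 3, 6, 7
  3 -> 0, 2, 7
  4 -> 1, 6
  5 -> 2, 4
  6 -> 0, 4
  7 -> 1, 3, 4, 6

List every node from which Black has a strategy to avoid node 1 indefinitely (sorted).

2, 3, 7

A0 = {1}
A1: add {4} — 4 (White) has 4→1.
A2: add {0, 5, 6} — 0 (White) has 0→4; 5 (White) has 5→4; 6 (White) has 6→4.
A3 = A2; e.g. 2 (Black) can still go to 3. Fixed point.
White's attractor = {0, 1, 4, 5, 6}; Black avoids the target exactly from the complement.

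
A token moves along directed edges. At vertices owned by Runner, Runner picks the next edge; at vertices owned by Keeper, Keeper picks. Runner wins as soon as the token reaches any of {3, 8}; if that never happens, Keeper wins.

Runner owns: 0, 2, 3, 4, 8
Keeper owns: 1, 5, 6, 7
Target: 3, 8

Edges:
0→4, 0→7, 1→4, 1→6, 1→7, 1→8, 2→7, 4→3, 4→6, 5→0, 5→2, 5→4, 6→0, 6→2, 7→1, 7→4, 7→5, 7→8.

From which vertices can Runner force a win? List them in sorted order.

0, 3, 4, 8

A0 = {3, 8}
A1: add {4} — 4 (Runner) has 4→3.
A2: add {0} — 0 (Runner) has 0→4.
A3 = A2; e.g. 1 (Keeper) can still go to 6. Fixed point.
Runner's winning region = {0, 3, 4, 8}.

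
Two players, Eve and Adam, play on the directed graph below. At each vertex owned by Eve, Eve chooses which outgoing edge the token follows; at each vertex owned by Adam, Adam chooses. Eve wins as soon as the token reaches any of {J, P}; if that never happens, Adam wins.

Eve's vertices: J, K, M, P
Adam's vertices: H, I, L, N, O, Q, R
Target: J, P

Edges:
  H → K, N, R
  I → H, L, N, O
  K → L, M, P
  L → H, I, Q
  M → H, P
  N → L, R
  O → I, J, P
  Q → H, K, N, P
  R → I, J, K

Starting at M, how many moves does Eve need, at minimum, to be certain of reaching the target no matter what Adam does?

A0 = {J, P}
A1: add {K, M} — K (Eve) has K→P; M (Eve) has M→P.
A2 = A1; e.g. H (Adam) can still go to N. Fixed point.
M enters the attractor at level 1, so Eve can force the target in 1 move from there.

1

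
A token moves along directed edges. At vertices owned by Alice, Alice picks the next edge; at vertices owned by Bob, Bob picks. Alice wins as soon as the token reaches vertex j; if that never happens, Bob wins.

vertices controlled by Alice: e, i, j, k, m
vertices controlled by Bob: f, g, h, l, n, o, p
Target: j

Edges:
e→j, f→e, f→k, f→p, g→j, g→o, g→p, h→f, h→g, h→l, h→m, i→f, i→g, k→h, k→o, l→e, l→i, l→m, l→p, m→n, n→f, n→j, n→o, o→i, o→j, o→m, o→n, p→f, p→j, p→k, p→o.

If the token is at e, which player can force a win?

Alice

A0 = {j}
A1: add {e} — e (Alice) has e→j.
A2 = A1; e.g. f (Bob) can still go to k. Fixed point.
e ∈ A1, so Alice can force the target.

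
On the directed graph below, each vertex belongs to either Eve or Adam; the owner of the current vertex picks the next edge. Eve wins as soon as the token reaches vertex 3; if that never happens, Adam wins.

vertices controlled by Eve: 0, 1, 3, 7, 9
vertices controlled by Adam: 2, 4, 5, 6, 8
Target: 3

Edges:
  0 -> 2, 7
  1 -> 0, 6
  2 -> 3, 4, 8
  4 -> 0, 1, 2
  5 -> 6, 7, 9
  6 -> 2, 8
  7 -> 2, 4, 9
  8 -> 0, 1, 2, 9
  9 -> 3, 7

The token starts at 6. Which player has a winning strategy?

A0 = {3}
A1: add {9} — 9 (Eve) has 9→3.
A2: add {7} — 7 (Eve) has 7→9.
A3: add {0} — 0 (Eve) has 0→7.
A4: add {1} — 1 (Eve) has 1→0.
A5 = A4; e.g. 2 (Adam) can still go to 4. Fixed point.
6 never enters the attractor, so Adam can avoid the target forever.

Adam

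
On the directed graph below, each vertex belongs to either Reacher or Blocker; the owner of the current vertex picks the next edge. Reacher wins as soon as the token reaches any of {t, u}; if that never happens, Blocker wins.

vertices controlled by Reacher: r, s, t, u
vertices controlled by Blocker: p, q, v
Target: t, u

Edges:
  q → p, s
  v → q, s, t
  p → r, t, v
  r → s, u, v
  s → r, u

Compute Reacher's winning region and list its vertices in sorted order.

A0 = {t, u}
A1: add {r, s} — r (Reacher) has r→u; s (Reacher) has s→u.
A2 = A1; e.g. p (Blocker) can still go to v. Fixed point.
Reacher's winning region = {r, s, t, u}.

r, s, t, u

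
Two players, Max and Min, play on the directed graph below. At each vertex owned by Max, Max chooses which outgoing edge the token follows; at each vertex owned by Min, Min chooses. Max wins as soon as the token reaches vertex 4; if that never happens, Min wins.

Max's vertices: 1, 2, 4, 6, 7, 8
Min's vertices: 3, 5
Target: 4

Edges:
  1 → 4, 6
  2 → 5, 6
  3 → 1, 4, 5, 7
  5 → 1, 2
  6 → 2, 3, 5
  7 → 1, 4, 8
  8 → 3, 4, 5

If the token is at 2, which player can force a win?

A0 = {4}
A1: add {1, 7, 8} — 1 (Max) has 1→4; 7 (Max) has 7→4; 8 (Max) has 8→4.
A2 = A1; e.g. 2 (Max) has no edge into A1. Fixed point.
2 never enters the attractor, so Min can avoid the target forever.

Min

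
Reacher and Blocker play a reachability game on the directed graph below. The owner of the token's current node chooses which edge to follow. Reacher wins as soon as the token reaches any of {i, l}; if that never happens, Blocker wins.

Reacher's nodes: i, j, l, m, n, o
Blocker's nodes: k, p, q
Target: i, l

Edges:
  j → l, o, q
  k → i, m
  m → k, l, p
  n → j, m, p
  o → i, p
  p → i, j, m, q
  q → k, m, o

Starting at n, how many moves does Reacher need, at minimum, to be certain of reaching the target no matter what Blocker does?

A0 = {i, l}
A1: add {j, m, o} — j (Reacher) has j→l; m (Reacher) has m→l; o (Reacher) has o→i.
A2: add {k, n} — k (Blocker): all of {i, m} already in; n (Reacher) has n→j.
n enters the attractor at level 2, so Reacher can force the target in 2 moves from there.

2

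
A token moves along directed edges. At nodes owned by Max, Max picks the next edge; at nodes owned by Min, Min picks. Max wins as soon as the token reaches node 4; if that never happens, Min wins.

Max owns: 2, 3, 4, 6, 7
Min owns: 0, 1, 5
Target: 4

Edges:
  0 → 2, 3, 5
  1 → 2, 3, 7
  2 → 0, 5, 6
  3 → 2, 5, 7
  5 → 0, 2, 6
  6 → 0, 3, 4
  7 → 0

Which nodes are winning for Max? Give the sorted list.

A0 = {4}
A1: add {6} — 6 (Max) has 6→4.
A2: add {2} — 2 (Max) has 2→6.
A3: add {3} — 3 (Max) has 3→2.
A4 = A3; e.g. 0 (Min) can still go to 5. Fixed point.
Max's winning region = {2, 3, 4, 6}.

2, 3, 4, 6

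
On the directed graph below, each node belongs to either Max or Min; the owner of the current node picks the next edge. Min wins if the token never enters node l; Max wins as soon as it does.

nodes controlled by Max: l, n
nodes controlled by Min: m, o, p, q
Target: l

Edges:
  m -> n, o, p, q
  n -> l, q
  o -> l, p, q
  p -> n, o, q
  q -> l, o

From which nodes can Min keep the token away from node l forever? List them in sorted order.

A0 = {l}
A1: add {n} — n (Max) has n→l.
A2 = A1; e.g. m (Min) can still go to o. Fixed point.
Max's attractor = {l, n}; Min avoids the target exactly from the complement.

m, o, p, q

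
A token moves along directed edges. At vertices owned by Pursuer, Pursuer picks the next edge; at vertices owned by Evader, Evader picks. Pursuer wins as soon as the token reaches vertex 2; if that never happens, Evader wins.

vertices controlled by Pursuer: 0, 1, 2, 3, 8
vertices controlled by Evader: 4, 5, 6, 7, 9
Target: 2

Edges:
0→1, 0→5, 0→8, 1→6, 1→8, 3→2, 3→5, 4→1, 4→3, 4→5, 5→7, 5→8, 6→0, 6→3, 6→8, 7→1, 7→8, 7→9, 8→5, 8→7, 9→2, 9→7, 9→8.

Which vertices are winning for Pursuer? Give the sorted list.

A0 = {2}
A1: add {3} — 3 (Pursuer) has 3→2.
A2 = A1; e.g. 0 (Pursuer) has no edge into A1. Fixed point.
Pursuer's winning region = {2, 3}.

2, 3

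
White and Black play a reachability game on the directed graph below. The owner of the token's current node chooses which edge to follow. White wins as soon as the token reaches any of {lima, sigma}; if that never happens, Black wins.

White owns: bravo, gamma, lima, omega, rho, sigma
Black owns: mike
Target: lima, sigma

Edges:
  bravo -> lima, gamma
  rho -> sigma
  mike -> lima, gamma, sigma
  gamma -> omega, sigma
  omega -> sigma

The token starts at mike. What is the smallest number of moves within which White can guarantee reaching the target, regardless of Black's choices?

2

A0 = {lima, sigma}
A1: add {bravo, gamma, omega, rho} — bravo (White) has bravo→lima; rho (White) has rho→sigma; gamma (White) has gamma→sigma; omega (White) has omega→sigma.
A2: add {mike} — mike (Black): all of {lima, gamma, sigma} already in.
A2 = all vertices. Fixed point.
mike enters the attractor at level 2, so White can force the target in 2 moves from there.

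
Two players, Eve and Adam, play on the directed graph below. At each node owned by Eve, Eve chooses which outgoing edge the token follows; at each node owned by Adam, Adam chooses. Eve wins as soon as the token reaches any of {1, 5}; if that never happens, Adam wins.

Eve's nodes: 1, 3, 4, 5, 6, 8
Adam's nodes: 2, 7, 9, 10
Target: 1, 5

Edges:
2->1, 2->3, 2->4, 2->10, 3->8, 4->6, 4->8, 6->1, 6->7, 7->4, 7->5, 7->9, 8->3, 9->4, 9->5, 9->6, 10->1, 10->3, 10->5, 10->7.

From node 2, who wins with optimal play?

Adam

A0 = {1, 5}
A1: add {6} — 6 (Eve) has 6→1.
A2: add {4} — 4 (Eve) has 4→6.
A3: add {9} — 9 (Adam): all of {4, 5, 6} already in.
A4: add {7} — 7 (Adam): all of {4, 5, 9} already in.
A5 = A4; e.g. 2 (Adam) can still go to 3. Fixed point.
2 never enters the attractor, so Adam can avoid the target forever.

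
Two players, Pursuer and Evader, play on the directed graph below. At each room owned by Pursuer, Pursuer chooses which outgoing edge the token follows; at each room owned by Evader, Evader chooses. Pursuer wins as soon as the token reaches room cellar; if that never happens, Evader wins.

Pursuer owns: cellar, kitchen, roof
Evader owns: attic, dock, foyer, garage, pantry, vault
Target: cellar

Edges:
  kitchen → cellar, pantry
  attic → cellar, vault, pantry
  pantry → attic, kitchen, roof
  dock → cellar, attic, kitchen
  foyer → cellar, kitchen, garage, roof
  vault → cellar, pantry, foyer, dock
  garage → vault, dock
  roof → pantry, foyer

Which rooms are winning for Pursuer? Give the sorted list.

cellar, kitchen

A0 = {cellar}
A1: add {kitchen} — kitchen (Pursuer) has kitchen→cellar.
A2 = A1; e.g. attic (Evader) can still go to vault. Fixed point.
Pursuer's winning region = {cellar, kitchen}.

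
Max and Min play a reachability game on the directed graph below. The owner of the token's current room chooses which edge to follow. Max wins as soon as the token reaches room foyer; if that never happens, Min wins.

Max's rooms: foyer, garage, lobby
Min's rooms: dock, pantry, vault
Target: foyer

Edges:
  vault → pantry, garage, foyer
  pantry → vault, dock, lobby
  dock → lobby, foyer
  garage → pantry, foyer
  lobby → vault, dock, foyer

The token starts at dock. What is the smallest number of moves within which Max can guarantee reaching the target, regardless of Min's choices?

A0 = {foyer}
A1: add {garage, lobby} — garage (Max) has garage→foyer; lobby (Max) has lobby→foyer.
A2: add {dock} — dock (Min): all of {lobby, foyer} already in.
A3 = A2; e.g. vault (Min) can still go to pantry. Fixed point.
dock enters the attractor at level 2, so Max can force the target in 2 moves from there.

2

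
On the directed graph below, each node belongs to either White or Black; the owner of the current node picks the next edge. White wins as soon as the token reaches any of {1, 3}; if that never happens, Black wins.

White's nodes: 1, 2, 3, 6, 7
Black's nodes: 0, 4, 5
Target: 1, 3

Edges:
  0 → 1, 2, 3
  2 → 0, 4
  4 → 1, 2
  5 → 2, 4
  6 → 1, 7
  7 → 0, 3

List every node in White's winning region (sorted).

1, 3, 6, 7

A0 = {1, 3}
A1: add {6, 7} — 6 (White) has 6→1; 7 (White) has 7→3.
A2 = A1; e.g. 0 (Black) can still go to 2. Fixed point.
White's winning region = {1, 3, 6, 7}.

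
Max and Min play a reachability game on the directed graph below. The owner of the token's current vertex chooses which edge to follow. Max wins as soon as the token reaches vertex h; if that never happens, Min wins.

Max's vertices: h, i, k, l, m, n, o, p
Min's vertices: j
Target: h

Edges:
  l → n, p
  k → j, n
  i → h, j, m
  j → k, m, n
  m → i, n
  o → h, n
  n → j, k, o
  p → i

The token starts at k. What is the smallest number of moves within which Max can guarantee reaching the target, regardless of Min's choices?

3

A0 = {h}
A1: add {i, o} — i (Max) has i→h; o (Max) has o→h.
A2: add {m, n, p} — m (Max) has m→i; n (Max) has n→o; p (Max) has p→i.
A3: add {k, l} — k (Max) has k→n; l (Max) has l→n.
k enters the attractor at level 3, so Max can force the target in 3 moves from there.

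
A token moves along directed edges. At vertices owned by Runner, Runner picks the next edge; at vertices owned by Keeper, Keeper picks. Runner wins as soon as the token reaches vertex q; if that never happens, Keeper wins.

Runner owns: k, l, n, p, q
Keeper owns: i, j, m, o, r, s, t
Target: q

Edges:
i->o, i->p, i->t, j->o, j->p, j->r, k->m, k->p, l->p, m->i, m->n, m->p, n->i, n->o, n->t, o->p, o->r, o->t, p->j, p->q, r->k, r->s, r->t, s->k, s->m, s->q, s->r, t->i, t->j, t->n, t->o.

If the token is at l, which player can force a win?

A0 = {q}
A1: add {p} — p (Runner) has p→q.
A2: add {k, l} — k (Runner) has k→p; l (Runner) has l→p.
A3 = A2; e.g. i (Keeper) can still go to o. Fixed point.
l ∈ A2, so Runner can force the target.

Runner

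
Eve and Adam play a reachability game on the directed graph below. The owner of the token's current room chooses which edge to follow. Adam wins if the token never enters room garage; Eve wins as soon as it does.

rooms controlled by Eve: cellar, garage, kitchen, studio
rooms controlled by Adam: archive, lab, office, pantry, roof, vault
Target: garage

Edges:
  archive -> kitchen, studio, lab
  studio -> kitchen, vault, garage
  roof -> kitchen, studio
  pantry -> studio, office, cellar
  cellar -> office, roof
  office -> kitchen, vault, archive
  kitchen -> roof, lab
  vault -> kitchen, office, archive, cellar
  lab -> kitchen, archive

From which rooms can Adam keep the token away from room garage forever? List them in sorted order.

archive, cellar, kitchen, lab, office, pantry, roof, vault

A0 = {garage}
A1: add {studio} — studio (Eve) has studio→garage.
A2 = A1; e.g. kitchen (Eve) has no edge into A1. Fixed point.
Eve's attractor = {garage, studio}; Adam avoids the target exactly from the complement.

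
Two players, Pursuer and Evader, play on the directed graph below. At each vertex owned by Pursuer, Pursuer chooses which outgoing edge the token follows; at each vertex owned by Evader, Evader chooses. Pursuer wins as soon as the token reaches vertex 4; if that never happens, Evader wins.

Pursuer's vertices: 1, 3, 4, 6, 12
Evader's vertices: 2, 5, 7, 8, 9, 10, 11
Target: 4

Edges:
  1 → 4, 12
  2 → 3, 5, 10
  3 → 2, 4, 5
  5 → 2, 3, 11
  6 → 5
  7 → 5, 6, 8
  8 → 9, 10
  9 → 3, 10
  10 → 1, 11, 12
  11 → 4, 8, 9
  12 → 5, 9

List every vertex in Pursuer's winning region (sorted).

1, 3, 4

A0 = {4}
A1: add {1, 3} — 1 (Pursuer) has 1→4; 3 (Pursuer) has 3→4.
A2 = A1; e.g. 2 (Evader) can still go to 5. Fixed point.
Pursuer's winning region = {1, 3, 4}.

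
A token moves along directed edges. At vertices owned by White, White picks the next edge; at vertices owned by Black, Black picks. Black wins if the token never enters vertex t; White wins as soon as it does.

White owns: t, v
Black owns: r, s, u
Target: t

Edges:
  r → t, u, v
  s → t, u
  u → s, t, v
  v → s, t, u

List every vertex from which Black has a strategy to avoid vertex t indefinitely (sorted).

r, s, u

A0 = {t}
A1: add {v} — v (White) has v→t.
A2 = A1; e.g. r (Black) can still go to u. Fixed point.
White's attractor = {t, v}; Black avoids the target exactly from the complement.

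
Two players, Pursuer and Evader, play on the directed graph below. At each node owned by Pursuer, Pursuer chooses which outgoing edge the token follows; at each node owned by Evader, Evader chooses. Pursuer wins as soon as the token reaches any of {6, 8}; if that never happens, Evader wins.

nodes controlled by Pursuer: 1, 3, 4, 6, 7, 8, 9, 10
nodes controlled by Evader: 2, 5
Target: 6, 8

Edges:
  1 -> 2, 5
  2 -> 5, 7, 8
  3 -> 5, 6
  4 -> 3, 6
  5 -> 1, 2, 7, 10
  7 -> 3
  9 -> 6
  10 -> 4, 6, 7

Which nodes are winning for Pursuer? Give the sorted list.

3, 4, 6, 7, 8, 9, 10

A0 = {6, 8}
A1: add {3, 4, 9, 10} — 3 (Pursuer) has 3→6; 4 (Pursuer) has 4→6; 9 (Pursuer) has 9→6; 10 (Pursuer) has 10→6.
A2: add {7} — 7 (Pursuer) has 7→3.
A3 = A2; e.g. 1 (Pursuer) has no edge into A2. Fixed point.
Pursuer's winning region = {3, 4, 6, 7, 8, 9, 10}.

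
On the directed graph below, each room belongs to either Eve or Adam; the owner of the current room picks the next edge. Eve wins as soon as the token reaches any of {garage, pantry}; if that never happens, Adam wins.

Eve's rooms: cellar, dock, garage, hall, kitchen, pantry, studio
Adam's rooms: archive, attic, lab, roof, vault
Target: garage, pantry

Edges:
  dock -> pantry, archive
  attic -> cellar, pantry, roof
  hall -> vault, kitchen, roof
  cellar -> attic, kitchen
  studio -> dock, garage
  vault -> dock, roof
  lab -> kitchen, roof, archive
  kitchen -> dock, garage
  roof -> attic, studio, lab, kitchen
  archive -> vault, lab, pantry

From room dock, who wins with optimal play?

Eve

A0 = {garage, pantry}
A1: add {dock, kitchen, studio} — dock (Eve) has dock→pantry; studio (Eve) has studio→garage; kitchen (Eve) has kitchen→garage.
dock ∈ A1, so Eve can force the target.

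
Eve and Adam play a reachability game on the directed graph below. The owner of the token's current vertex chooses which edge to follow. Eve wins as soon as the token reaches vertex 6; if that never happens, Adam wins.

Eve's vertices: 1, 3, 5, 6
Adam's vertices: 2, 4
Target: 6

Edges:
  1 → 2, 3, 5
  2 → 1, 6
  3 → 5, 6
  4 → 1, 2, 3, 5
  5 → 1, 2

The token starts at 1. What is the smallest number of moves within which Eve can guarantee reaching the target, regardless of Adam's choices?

2

A0 = {6}
A1: add {3} — 3 (Eve) has 3→6.
A2: add {1} — 1 (Eve) has 1→3.
1 enters the attractor at level 2, so Eve can force the target in 2 moves from there.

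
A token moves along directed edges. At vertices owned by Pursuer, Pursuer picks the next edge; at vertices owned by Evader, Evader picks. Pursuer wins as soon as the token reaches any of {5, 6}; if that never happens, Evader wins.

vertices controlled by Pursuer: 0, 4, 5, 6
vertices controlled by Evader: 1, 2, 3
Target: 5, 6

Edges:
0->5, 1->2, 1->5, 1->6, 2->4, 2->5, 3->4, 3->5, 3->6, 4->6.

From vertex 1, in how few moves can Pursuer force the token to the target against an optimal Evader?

A0 = {5, 6}
A1: add {0, 4} — 0 (Pursuer) has 0→5; 4 (Pursuer) has 4→6.
A2: add {2, 3} — 2 (Evader): all of {4, 5} already in; 3 (Evader): all of {4, 5, 6} already in.
A3: add {1} — 1 (Evader): all of {2, 5, 6} already in.
A3 = all vertices. Fixed point.
1 enters the attractor at level 3, so Pursuer can force the target in 3 moves from there.

3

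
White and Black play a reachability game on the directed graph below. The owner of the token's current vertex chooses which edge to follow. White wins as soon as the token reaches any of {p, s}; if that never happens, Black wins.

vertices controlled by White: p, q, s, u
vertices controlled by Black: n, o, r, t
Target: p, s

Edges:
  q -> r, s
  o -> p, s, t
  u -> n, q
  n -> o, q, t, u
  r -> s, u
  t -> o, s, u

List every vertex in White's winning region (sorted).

A0 = {p, s}
A1: add {q} — q (White) has q→s.
A2: add {u} — u (White) has u→q.
A3: add {r} — r (Black): all of {s, u} already in.
A4 = A3; e.g. n (Black) can still go to o. Fixed point.
White's winning region = {p, q, r, s, u}.

p, q, r, s, u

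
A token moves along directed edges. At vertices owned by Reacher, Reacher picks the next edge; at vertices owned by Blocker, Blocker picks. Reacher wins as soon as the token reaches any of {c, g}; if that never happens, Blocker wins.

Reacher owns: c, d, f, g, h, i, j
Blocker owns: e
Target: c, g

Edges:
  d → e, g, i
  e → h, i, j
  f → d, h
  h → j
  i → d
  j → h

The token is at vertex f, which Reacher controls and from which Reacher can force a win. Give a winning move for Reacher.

A0 = {c, g}
A1: add {d} — d (Reacher) has d→g.
A2: add {f, i} — f (Reacher) has f→d; i (Reacher) has i→d.
A3 = A2; e.g. e (Blocker) can still go to h. Fixed point.
From f, successor d is in the attractor (rank 1); the other successor h is not.

d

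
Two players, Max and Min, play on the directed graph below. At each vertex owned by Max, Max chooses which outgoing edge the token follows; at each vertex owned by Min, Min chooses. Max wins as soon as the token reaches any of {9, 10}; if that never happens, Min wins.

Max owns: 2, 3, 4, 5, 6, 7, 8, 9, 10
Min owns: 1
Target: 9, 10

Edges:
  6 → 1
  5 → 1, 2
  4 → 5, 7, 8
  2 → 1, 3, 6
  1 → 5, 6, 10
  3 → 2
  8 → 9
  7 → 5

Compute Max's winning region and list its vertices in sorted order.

4, 8, 9, 10

A0 = {9, 10}
A1: add {8} — 8 (Max) has 8→9.
A2: add {4} — 4 (Max) has 4→8.
A3 = A2; e.g. 1 (Min) can still go to 5. Fixed point.
Max's winning region = {4, 8, 9, 10}.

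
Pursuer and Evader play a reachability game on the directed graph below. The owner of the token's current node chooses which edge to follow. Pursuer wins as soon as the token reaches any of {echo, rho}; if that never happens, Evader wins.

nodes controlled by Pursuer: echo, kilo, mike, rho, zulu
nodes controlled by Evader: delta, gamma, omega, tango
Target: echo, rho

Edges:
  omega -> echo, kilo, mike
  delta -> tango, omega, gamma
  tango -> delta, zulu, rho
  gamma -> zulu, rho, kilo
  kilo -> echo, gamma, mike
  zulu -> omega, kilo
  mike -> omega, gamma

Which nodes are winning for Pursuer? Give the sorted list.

echo, gamma, kilo, mike, omega, rho, zulu

A0 = {echo, rho}
A1: add {kilo} — kilo (Pursuer) has kilo→echo.
A2: add {zulu} — zulu (Pursuer) has zulu→kilo.
A3: add {gamma} — gamma (Evader): all of {zulu, rho, kilo} already in.
A4: add {mike} — mike (Pursuer) has mike→gamma.
A5: add {omega} — omega (Evader): all of {echo, kilo, mike} already in.
A6 = A5; e.g. tango (Evader) can still go to delta. Fixed point.
Pursuer's winning region = {echo, gamma, kilo, mike, omega, rho, zulu}.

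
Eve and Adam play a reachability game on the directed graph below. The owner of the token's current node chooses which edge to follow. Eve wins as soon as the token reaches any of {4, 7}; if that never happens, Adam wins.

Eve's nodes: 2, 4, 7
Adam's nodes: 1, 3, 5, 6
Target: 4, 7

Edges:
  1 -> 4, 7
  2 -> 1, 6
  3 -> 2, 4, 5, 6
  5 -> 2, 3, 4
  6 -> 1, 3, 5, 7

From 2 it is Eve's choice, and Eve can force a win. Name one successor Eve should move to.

1

A0 = {4, 7}
A1: add {1} — 1 (Adam): all of {4, 7} already in.
A2: add {2} — 2 (Eve) has 2→1.
A3 = A2; e.g. 3 (Adam) can still go to 5. Fixed point.
From 2, successor 1 is in the attractor (rank 1); the other successor 6 is not.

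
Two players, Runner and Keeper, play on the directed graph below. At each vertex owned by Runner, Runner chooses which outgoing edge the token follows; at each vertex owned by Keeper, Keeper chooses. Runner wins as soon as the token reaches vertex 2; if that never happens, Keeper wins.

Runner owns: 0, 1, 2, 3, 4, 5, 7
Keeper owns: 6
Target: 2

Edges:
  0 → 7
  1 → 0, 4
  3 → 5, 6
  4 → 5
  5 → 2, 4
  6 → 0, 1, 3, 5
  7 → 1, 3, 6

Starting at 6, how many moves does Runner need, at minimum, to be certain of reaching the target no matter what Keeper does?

A0 = {2}
A1: add {5} — 5 (Runner) has 5→2.
A2: add {3, 4} — 3 (Runner) has 3→5; 4 (Runner) has 4→5.
A3: add {1, 7} — 1 (Runner) has 1→4; 7 (Runner) has 7→3.
A4: add {0} — 0 (Runner) has 0→7.
A5: add {6} — 6 (Keeper): all of {0, 1, 3, 5} already in.
A5 = all vertices. Fixed point.
6 enters the attractor at level 5, so Runner can force the target in 5 moves from there.

5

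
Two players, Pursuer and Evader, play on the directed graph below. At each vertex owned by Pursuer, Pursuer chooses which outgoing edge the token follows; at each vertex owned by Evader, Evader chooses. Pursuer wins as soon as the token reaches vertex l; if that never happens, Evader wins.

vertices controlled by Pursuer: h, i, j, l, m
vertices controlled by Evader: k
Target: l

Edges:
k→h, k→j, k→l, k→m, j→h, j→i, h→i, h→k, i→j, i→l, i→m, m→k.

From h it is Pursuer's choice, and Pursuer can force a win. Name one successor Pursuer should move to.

A0 = {l}
A1: add {i} — i (Pursuer) has i→l.
A2: add {h, j} — h (Pursuer) has h→i; j (Pursuer) has j→i.
A3 = A2; e.g. k (Evader) can still go to m. Fixed point.
From h, successor i is in the attractor (rank 1); the other successor k is not.

i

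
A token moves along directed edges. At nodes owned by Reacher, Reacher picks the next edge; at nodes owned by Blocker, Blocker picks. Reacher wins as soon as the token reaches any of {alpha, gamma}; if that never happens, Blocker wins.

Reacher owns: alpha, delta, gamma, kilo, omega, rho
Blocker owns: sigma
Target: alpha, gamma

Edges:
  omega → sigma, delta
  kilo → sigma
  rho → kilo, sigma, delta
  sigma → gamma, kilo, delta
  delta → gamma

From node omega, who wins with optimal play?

A0 = {alpha, gamma}
A1: add {delta} — delta (Reacher) has delta→gamma.
A2: add {omega, rho} — omega (Reacher) has omega→delta; rho (Reacher) has rho→delta.
A3 = A2; e.g. kilo (Reacher) has no edge into A2. Fixed point.
omega ∈ A2, so Reacher can force the target.

Reacher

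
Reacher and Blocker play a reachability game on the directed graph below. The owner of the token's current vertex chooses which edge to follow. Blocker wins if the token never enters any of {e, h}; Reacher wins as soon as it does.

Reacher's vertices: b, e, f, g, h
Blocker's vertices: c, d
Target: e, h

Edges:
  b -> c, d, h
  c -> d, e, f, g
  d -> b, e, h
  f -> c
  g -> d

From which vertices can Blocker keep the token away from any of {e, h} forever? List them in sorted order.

c, f

A0 = {e, h}
A1: add {b} — b (Reacher) has b→h.
A2: add {d} — d (Blocker): all of {b, e, h} already in.
A3: add {g} — g (Reacher) has g→d.
A4 = A3; e.g. c (Blocker) can still go to f. Fixed point.
Reacher's attractor = {b, d, e, g, h}; Blocker avoids the target exactly from the complement.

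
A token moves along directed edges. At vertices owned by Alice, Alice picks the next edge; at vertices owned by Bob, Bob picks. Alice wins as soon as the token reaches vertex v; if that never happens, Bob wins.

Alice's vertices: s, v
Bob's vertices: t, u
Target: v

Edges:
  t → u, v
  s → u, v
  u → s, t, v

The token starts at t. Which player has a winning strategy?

Bob

A0 = {v}
A1: add {s} — s (Alice) has s→v.
A2 = A1; e.g. t (Bob) can still go to u. Fixed point.
t never enters the attractor, so Bob can avoid the target forever.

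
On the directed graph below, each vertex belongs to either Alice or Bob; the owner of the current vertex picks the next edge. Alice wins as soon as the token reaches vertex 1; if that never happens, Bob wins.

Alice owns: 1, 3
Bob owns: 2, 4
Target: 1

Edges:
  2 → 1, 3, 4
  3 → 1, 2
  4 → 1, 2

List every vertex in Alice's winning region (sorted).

1, 3

A0 = {1}
A1: add {3} — 3 (Alice) has 3→1.
A2 = A1; e.g. 2 (Bob) can still go to 4. Fixed point.
Alice's winning region = {1, 3}.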